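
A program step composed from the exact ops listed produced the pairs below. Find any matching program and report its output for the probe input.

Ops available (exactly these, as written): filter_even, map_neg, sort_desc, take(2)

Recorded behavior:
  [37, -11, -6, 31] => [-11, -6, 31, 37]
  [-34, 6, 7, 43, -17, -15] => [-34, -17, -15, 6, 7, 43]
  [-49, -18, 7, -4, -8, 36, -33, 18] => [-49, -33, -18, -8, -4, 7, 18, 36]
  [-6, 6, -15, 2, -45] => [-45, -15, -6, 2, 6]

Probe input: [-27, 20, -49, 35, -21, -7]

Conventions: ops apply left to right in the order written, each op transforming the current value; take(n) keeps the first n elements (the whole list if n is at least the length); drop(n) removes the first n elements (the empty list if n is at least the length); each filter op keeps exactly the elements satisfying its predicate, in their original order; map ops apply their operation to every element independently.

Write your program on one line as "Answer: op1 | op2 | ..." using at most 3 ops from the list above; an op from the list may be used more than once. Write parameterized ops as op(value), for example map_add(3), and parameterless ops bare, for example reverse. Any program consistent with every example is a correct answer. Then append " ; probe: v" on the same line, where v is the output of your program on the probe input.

map_neg | sort_desc | map_neg ; probe: [-49, -27, -21, -7, 20, 35]

Check, running the answer program on each example:
  [37, -11, -6, 31] -> [-37, 11, 6, -31] -> [11, 6, -31, -37] -> [-11, -6, 31, 37]
  [-34, 6, 7, 43, -17, -15] -> [34, -6, -7, -43, 17, 15] -> [34, 17, 15, -6, -7, -43] -> [-34, -17, -15, 6, 7, 43]
  [-49, -18, 7, -4, -8, 36, -33, 18] -> [49, 18, -7, 4, 8, -36, 33, -18] -> [49, 33, 18, 8, 4, -7, -18, -36] -> [-49, -33, -18, -8, -4, 7, 18, 36]
  [-6, 6, -15, 2, -45] -> [6, -6, 15, -2, 45] -> [45, 15, 6, -2, -6] -> [-45, -15, -6, 2, 6]
  probe: [-27, 20, -49, 35, -21, -7] -> [27, -20, 49, -35, 21, 7] -> [49, 27, 21, 7, -20, -35] -> [-49, -27, -21, -7, 20, 35]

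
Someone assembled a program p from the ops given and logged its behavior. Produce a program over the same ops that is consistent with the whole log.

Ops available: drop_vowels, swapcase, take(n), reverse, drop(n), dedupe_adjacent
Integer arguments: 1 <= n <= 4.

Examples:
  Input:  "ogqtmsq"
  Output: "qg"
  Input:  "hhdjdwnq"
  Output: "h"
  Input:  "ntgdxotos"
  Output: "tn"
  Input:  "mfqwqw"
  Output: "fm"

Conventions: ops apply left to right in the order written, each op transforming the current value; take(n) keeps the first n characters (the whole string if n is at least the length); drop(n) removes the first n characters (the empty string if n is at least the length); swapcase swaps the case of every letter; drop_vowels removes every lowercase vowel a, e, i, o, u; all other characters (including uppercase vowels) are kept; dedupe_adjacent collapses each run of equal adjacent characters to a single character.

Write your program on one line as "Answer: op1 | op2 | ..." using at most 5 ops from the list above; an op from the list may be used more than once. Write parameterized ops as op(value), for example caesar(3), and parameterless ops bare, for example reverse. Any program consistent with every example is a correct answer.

drop_vowels | take(3) | dedupe_adjacent | reverse | drop(1)

Check, running the answer program on each example:
  "ogqtmsq" -> "gqtmsq" -> "gqt" -> "gqt" -> "tqg" -> "qg"
  "hhdjdwnq" -> "hhdjdwnq" -> "hhd" -> "hd" -> "dh" -> "h"
  "ntgdxotos" -> "ntgdxts" -> "ntg" -> "ntg" -> "gtn" -> "tn"
  "mfqwqw" -> "mfqwqw" -> "mfq" -> "mfq" -> "qfm" -> "fm"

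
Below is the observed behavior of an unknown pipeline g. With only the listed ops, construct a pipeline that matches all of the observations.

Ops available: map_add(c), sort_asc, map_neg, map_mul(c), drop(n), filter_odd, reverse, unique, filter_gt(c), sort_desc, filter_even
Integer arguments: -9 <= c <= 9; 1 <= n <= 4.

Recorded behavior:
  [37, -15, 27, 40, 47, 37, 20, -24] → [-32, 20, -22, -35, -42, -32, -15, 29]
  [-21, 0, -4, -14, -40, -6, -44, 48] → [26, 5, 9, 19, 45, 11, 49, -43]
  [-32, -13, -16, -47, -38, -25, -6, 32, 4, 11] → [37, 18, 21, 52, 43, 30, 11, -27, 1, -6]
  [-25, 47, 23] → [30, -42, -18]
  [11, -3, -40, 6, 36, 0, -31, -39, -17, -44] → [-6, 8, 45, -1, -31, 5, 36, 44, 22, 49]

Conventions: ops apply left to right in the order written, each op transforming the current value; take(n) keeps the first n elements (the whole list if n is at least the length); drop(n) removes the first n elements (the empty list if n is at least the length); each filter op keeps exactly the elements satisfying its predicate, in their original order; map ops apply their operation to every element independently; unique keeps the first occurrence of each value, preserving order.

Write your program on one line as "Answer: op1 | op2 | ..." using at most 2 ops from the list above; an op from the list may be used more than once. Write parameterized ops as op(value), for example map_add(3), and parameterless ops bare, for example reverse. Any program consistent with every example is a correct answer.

map_add(-5) | map_neg

Check, running the answer program on each example:
  [37, -15, 27, 40, 47, 37, 20, -24] -> [32, -20, 22, 35, 42, 32, 15, -29] -> [-32, 20, -22, -35, -42, -32, -15, 29]
  [-21, 0, -4, -14, -40, -6, -44, 48] -> [-26, -5, -9, -19, -45, -11, -49, 43] -> [26, 5, 9, 19, 45, 11, 49, -43]
  [-32, -13, -16, -47, -38, -25, -6, 32, 4, 11] -> [-37, -18, -21, -52, -43, -30, -11, 27, -1, 6] -> [37, 18, 21, 52, 43, 30, 11, -27, 1, -6]
  [-25, 47, 23] -> [-30, 42, 18] -> [30, -42, -18]
  [11, -3, -40, 6, 36, 0, -31, -39, -17, -44] -> [6, -8, -45, 1, 31, -5, -36, -44, -22, -49] -> [-6, 8, 45, -1, -31, 5, 36, 44, 22, 49]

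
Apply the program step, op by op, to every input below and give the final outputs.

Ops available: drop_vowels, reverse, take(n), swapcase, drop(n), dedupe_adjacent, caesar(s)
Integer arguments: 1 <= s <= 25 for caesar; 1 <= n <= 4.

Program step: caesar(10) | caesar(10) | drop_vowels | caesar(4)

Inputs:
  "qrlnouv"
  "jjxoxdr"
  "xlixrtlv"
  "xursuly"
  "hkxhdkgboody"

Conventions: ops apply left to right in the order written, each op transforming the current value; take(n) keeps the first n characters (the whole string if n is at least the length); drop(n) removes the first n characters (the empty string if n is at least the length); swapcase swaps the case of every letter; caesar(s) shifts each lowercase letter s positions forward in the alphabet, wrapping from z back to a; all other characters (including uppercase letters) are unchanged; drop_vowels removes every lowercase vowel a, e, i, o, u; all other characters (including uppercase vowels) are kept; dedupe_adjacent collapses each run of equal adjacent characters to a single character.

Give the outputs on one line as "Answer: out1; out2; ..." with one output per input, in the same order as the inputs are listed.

"opjlt"; "hhvvbp"; "vjgvprjt"; "vpqjw"; "fvfbzbw"

Execution, op by op:
  "qrlnouv" -> "abvxyef" -> "klfhiop" -> "klfhp" -> "opjlt"
  "jjxoxdr" -> "tthyhnb" -> "ddrirxl" -> "ddrrxl" -> "hhvvbp"
  "xlixrtlv" -> "hvshbdvf" -> "rfcrlnfp" -> "rfcrlnfp" -> "vjgvprjt"
  "xursuly" -> "hebcevi" -> "rolmofs" -> "rlmfs" -> "vpqjw"
  "hkxhdkgboody" -> "ruhrnuqlyyni" -> "berbxeaviixs" -> "brbxvxs" -> "fvfbzbw"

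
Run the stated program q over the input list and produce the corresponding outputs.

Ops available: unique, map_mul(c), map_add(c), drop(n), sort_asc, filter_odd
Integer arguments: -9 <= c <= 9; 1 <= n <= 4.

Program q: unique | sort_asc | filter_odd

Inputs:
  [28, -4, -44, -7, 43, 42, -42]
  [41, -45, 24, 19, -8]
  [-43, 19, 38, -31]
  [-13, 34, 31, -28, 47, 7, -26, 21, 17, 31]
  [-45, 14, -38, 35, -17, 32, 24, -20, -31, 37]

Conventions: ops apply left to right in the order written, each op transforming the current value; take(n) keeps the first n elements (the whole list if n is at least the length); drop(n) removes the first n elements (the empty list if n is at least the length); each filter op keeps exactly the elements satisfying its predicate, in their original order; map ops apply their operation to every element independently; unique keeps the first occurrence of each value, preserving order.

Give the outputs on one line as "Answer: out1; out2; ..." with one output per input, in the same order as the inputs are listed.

Execution, op by op:
  [28, -4, -44, -7, 43, 42, -42] -> [28, -4, -44, -7, 43, 42, -42] -> [-44, -42, -7, -4, 28, 42, 43] -> [-7, 43]
  [41, -45, 24, 19, -8] -> [41, -45, 24, 19, -8] -> [-45, -8, 19, 24, 41] -> [-45, 19, 41]
  [-43, 19, 38, -31] -> [-43, 19, 38, -31] -> [-43, -31, 19, 38] -> [-43, -31, 19]
  [-13, 34, 31, -28, 47, 7, -26, 21, 17, 31] -> [-13, 34, 31, -28, 47, 7, -26, 21, 17] -> [-28, -26, -13, 7, 17, 21, 31, 34, 47] -> [-13, 7, 17, 21, 31, 47]
  [-45, 14, -38, 35, -17, 32, 24, -20, -31, 37] -> [-45, 14, -38, 35, -17, 32, 24, -20, -31, 37] -> [-45, -38, -31, -20, -17, 14, 24, 32, 35, 37] -> [-45, -31, -17, 35, 37]

[-7, 43]; [-45, 19, 41]; [-43, -31, 19]; [-13, 7, 17, 21, 31, 47]; [-45, -31, -17, 35, 37]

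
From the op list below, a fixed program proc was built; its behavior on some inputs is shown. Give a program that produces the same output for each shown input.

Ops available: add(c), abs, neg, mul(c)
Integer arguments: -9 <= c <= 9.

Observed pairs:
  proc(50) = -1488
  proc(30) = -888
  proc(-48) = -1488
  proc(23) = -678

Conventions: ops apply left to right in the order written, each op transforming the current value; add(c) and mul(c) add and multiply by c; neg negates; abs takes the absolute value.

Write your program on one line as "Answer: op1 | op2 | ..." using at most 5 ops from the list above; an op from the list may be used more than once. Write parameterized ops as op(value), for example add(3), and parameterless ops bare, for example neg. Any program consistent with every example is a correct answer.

add(-1) | abs | mul(5) | add(3) | mul(-6)

Check, running the answer program on each example:
  50 -> 49 -> 49 -> 245 -> 248 -> -1488
  30 -> 29 -> 29 -> 145 -> 148 -> -888
  -48 -> -49 -> 49 -> 245 -> 248 -> -1488
  23 -> 22 -> 22 -> 110 -> 113 -> -678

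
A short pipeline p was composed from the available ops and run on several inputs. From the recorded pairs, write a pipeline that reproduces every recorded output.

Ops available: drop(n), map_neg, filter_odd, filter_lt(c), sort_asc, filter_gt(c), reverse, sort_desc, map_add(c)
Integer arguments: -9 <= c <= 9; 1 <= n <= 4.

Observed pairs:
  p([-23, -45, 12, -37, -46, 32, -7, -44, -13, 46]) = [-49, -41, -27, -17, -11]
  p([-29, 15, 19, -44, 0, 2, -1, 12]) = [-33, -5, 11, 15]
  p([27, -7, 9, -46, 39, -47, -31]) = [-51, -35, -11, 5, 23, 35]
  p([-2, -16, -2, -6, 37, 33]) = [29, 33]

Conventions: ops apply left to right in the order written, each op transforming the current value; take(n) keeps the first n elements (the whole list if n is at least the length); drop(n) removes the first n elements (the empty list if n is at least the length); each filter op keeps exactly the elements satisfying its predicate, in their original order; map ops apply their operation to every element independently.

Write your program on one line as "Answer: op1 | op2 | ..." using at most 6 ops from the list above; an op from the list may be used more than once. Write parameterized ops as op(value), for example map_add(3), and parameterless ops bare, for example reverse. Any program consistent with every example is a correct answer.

map_add(-3) | map_add(-1) | sort_desc | reverse | filter_odd

Check, running the answer program on each example:
  [-23, -45, 12, -37, -46, 32, -7, -44, -13, 46] -> [-26, -48, 9, -40, -49, 29, -10, -47, -16, 43] -> [-27, -49, 8, -41, -50, 28, -11, -48, -17, 42] -> [42, 28, 8, -11, -17, -27, -41, -48, -49, -50] -> [-50, -49, -48, -41, -27, -17, -11, 8, 28, 42] -> [-49, -41, -27, -17, -11]
  [-29, 15, 19, -44, 0, 2, -1, 12] -> [-32, 12, 16, -47, -3, -1, -4, 9] -> [-33, 11, 15, -48, -4, -2, -5, 8] -> [15, 11, 8, -2, -4, -5, -33, -48] -> [-48, -33, -5, -4, -2, 8, 11, 15] -> [-33, -5, 11, 15]
  [27, -7, 9, -46, 39, -47, -31] -> [24, -10, 6, -49, 36, -50, -34] -> [23, -11, 5, -50, 35, -51, -35] -> [35, 23, 5, -11, -35, -50, -51] -> [-51, -50, -35, -11, 5, 23, 35] -> [-51, -35, -11, 5, 23, 35]
  [-2, -16, -2, -6, 37, 33] -> [-5, -19, -5, -9, 34, 30] -> [-6, -20, -6, -10, 33, 29] -> [33, 29, -6, -6, -10, -20] -> [-20, -10, -6, -6, 29, 33] -> [29, 33]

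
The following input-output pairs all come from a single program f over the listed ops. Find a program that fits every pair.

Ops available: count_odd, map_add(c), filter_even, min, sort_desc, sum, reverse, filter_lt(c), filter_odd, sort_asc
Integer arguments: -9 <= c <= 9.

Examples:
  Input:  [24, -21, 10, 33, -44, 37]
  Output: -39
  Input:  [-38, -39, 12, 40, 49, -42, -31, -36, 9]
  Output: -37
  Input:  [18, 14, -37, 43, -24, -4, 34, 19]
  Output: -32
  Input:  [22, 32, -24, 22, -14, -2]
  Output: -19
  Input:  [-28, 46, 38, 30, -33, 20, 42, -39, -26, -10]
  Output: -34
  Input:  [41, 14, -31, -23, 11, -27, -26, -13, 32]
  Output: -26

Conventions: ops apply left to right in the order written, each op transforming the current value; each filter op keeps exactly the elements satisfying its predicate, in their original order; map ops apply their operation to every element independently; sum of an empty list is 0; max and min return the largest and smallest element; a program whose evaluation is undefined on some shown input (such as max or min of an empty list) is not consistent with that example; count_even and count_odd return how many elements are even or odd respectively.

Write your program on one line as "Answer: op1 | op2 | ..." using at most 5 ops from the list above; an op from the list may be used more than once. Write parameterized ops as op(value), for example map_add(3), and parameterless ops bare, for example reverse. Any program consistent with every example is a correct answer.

filter_lt(9) | map_add(-2) | reverse | map_add(7) | min

Check, running the answer program on each example:
  [24, -21, 10, 33, -44, 37] -> [-21, -44] -> [-23, -46] -> [-46, -23] -> [-39, -16] -> -39
  [-38, -39, 12, 40, 49, -42, -31, -36, 9] -> [-38, -39, -42, -31, -36] -> [-40, -41, -44, -33, -38] -> [-38, -33, -44, -41, -40] -> [-31, -26, -37, -34, -33] -> -37
  [18, 14, -37, 43, -24, -4, 34, 19] -> [-37, -24, -4] -> [-39, -26, -6] -> [-6, -26, -39] -> [1, -19, -32] -> -32
  [22, 32, -24, 22, -14, -2] -> [-24, -14, -2] -> [-26, -16, -4] -> [-4, -16, -26] -> [3, -9, -19] -> -19
  [-28, 46, 38, 30, -33, 20, 42, -39, -26, -10] -> [-28, -33, -39, -26, -10] -> [-30, -35, -41, -28, -12] -> [-12, -28, -41, -35, -30] -> [-5, -21, -34, -28, -23] -> -34
  [41, 14, -31, -23, 11, -27, -26, -13, 32] -> [-31, -23, -27, -26, -13] -> [-33, -25, -29, -28, -15] -> [-15, -28, -29, -25, -33] -> [-8, -21, -22, -18, -26] -> -26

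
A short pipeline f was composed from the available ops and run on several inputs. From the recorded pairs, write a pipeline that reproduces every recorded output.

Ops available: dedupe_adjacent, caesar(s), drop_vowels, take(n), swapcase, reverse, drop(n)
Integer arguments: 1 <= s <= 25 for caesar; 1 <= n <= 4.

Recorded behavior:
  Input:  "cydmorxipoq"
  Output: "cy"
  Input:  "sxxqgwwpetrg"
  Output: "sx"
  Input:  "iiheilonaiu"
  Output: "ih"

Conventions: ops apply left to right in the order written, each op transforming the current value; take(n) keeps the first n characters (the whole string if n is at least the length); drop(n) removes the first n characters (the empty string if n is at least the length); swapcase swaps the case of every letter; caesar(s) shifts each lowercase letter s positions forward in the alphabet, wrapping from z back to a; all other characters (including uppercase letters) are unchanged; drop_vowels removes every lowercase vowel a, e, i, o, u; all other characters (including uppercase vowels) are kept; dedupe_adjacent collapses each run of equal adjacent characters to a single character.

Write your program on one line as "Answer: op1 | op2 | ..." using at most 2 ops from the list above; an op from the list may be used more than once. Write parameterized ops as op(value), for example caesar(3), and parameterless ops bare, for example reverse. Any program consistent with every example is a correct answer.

dedupe_adjacent | take(2)

Check, running the answer program on each example:
  "cydmorxipoq" -> "cydmorxipoq" -> "cy"
  "sxxqgwwpetrg" -> "sxqgwpetrg" -> "sx"
  "iiheilonaiu" -> "iheilonaiu" -> "ih"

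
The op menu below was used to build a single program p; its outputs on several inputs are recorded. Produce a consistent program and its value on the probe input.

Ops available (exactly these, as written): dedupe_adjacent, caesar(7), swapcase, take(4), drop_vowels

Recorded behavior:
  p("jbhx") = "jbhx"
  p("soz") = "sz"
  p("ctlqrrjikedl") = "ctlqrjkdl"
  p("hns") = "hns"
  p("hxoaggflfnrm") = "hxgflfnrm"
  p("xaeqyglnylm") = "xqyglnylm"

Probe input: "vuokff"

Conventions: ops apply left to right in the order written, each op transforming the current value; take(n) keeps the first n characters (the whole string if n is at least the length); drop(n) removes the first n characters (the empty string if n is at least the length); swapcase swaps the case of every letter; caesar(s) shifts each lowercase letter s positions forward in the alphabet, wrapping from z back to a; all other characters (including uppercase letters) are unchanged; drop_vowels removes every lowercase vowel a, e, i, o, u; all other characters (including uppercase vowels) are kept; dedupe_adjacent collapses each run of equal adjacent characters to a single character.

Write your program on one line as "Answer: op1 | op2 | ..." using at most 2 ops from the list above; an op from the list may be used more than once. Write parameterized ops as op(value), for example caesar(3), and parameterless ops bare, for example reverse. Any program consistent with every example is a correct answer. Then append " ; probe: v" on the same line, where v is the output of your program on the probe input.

dedupe_adjacent | drop_vowels ; probe: "vkf"

Check, running the answer program on each example:
  "jbhx" -> "jbhx" -> "jbhx"
  "soz" -> "soz" -> "sz"
  "ctlqrrjikedl" -> "ctlqrjikedl" -> "ctlqrjkdl"
  "hns" -> "hns" -> "hns"
  "hxoaggflfnrm" -> "hxoagflfnrm" -> "hxgflfnrm"
  "xaeqyglnylm" -> "xaeqyglnylm" -> "xqyglnylm"
  probe: "vuokff" -> "vuokf" -> "vkf"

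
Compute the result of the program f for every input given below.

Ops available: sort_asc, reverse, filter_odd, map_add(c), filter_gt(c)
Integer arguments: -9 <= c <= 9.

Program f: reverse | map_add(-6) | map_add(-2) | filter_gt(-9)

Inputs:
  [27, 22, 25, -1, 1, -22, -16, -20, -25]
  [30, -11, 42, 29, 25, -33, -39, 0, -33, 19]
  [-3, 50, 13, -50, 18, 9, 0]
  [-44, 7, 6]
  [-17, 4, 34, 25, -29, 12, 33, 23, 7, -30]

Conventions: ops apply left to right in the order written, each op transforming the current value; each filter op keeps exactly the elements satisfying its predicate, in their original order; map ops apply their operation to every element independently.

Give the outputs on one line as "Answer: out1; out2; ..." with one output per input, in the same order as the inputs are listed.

[-7, 17, 14, 19]; [11, -8, 17, 21, 34, 22]; [-8, 1, 10, 5, 42]; [-2, -1]; [-1, 15, 25, 4, 17, 26, -4]

Execution, op by op:
  [27, 22, 25, -1, 1, -22, -16, -20, -25] -> [-25, -20, -16, -22, 1, -1, 25, 22, 27] -> [-31, -26, -22, -28, -5, -7, 19, 16, 21] -> [-33, -28, -24, -30, -7, -9, 17, 14, 19] -> [-7, 17, 14, 19]
  [30, -11, 42, 29, 25, -33, -39, 0, -33, 19] -> [19, -33, 0, -39, -33, 25, 29, 42, -11, 30] -> [13, -39, -6, -45, -39, 19, 23, 36, -17, 24] -> [11, -41, -8, -47, -41, 17, 21, 34, -19, 22] -> [11, -8, 17, 21, 34, 22]
  [-3, 50, 13, -50, 18, 9, 0] -> [0, 9, 18, -50, 13, 50, -3] -> [-6, 3, 12, -56, 7, 44, -9] -> [-8, 1, 10, -58, 5, 42, -11] -> [-8, 1, 10, 5, 42]
  [-44, 7, 6] -> [6, 7, -44] -> [0, 1, -50] -> [-2, -1, -52] -> [-2, -1]
  [-17, 4, 34, 25, -29, 12, 33, 23, 7, -30] -> [-30, 7, 23, 33, 12, -29, 25, 34, 4, -17] -> [-36, 1, 17, 27, 6, -35, 19, 28, -2, -23] -> [-38, -1, 15, 25, 4, -37, 17, 26, -4, -25] -> [-1, 15, 25, 4, 17, 26, -4]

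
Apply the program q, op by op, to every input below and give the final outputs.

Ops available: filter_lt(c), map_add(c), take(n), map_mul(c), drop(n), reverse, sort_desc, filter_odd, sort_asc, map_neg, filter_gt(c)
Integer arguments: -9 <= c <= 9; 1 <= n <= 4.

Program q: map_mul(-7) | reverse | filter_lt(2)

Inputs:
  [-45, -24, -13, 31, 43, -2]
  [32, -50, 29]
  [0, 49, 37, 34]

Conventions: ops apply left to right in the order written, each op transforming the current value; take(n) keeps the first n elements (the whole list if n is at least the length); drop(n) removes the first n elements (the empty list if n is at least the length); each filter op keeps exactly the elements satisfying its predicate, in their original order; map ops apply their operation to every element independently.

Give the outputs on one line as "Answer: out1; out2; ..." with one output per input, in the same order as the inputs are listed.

[-301, -217]; [-203, -224]; [-238, -259, -343, 0]

Execution, op by op:
  [-45, -24, -13, 31, 43, -2] -> [315, 168, 91, -217, -301, 14] -> [14, -301, -217, 91, 168, 315] -> [-301, -217]
  [32, -50, 29] -> [-224, 350, -203] -> [-203, 350, -224] -> [-203, -224]
  [0, 49, 37, 34] -> [0, -343, -259, -238] -> [-238, -259, -343, 0] -> [-238, -259, -343, 0]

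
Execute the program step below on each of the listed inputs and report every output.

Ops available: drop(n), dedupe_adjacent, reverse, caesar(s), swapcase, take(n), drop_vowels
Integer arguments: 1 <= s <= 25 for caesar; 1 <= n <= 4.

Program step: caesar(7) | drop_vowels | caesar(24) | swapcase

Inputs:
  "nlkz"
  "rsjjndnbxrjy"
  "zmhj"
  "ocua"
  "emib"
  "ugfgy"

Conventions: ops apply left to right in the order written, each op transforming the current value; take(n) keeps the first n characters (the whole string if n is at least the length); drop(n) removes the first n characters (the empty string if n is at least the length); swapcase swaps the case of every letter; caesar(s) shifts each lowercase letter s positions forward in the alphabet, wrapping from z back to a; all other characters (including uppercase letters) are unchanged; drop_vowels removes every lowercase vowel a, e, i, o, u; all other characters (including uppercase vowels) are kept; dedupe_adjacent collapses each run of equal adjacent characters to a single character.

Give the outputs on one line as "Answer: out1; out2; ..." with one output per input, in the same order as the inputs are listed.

"QPE"; "WXOOIWOD"; "ERO"; "THZF"; "JRN"; "ZLKLD"

Execution, op by op:
  "nlkz" -> "usrg" -> "srg" -> "qpe" -> "QPE"
  "rsjjndnbxrjy" -> "yzqqukuieyqf" -> "yzqqkyqf" -> "wxooiwod" -> "WXOOIWOD"
  "zmhj" -> "gtoq" -> "gtq" -> "ero" -> "ERO"
  "ocua" -> "vjbh" -> "vjbh" -> "thzf" -> "THZF"
  "emib" -> "ltpi" -> "ltp" -> "jrn" -> "JRN"
  "ugfgy" -> "bnmnf" -> "bnmnf" -> "zlkld" -> "ZLKLD"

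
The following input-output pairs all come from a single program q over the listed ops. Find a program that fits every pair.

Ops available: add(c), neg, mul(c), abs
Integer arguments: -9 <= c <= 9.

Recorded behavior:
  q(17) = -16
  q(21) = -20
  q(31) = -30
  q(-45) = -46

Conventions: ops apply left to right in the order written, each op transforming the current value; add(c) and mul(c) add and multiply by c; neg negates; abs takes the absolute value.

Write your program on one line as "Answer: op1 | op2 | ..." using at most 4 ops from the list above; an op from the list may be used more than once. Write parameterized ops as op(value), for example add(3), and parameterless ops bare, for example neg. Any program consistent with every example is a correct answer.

neg | add(1) | abs | neg

Check, running the answer program on each example:
  17 -> -17 -> -16 -> 16 -> -16
  21 -> -21 -> -20 -> 20 -> -20
  31 -> -31 -> -30 -> 30 -> -30
  -45 -> 45 -> 46 -> 46 -> -46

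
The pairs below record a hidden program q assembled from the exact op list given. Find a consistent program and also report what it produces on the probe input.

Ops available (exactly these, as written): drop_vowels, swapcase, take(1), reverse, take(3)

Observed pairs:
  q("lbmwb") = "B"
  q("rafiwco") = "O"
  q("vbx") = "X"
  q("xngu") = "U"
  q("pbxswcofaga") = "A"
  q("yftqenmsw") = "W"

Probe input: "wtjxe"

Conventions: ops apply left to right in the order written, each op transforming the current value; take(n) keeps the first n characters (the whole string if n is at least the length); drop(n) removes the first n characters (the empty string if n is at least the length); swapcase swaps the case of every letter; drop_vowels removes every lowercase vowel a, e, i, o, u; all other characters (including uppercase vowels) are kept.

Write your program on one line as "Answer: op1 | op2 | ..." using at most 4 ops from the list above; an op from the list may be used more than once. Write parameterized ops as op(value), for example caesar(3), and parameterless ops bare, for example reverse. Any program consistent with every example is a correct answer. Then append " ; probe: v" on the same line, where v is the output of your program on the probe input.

swapcase | reverse | take(1) ; probe: "E"

Check, running the answer program on each example:
  "lbmwb" -> "LBMWB" -> "BWMBL" -> "B"
  "rafiwco" -> "RAFIWCO" -> "OCWIFAR" -> "O"
  "vbx" -> "VBX" -> "XBV" -> "X"
  "xngu" -> "XNGU" -> "UGNX" -> "U"
  "pbxswcofaga" -> "PBXSWCOFAGA" -> "AGAFOCWSXBP" -> "A"
  "yftqenmsw" -> "YFTQENMSW" -> "WSMNEQTFY" -> "W"
  probe: "wtjxe" -> "WTJXE" -> "EXJTW" -> "E"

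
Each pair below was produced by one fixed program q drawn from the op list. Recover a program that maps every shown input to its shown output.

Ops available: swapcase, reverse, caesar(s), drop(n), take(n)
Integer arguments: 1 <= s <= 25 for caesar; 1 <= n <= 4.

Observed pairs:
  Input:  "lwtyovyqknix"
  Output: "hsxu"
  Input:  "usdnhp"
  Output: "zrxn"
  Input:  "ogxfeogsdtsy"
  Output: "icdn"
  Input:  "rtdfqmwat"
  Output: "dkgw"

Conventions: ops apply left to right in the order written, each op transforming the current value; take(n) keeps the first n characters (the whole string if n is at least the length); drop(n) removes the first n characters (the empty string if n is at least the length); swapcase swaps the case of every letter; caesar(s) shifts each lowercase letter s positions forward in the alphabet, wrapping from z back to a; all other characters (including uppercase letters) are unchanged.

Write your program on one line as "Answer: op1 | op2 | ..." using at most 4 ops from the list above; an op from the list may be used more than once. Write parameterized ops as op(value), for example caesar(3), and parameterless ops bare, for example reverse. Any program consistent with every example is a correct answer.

caesar(10) | reverse | take(4)

Check, running the answer program on each example:
  "lwtyovyqknix" -> "vgdiyfiauxsh" -> "hsxuaifyidgv" -> "hsxu"
  "usdnhp" -> "ecnxrz" -> "zrxnce" -> "zrxn"
  "ogxfeogsdtsy" -> "yqhpoyqcndci" -> "icdncqyophqy" -> "icdn"
  "rtdfqmwat" -> "bdnpawgkd" -> "dkgwapndb" -> "dkgw"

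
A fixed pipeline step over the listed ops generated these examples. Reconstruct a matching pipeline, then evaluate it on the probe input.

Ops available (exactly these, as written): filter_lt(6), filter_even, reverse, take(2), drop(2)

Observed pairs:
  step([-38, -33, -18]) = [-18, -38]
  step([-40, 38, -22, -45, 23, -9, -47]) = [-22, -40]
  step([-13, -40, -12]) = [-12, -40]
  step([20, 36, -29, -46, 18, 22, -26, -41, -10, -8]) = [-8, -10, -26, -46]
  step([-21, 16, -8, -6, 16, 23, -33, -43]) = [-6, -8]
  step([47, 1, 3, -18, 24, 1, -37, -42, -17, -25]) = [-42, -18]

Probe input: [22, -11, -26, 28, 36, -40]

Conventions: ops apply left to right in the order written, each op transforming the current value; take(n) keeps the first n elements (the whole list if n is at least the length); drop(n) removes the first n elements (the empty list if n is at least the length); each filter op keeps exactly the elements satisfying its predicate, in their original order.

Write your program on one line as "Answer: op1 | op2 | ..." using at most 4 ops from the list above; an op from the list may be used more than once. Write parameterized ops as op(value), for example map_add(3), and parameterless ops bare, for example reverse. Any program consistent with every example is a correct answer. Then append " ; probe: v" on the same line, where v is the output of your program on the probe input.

filter_even | reverse | filter_lt(6) ; probe: [-40, -26]

Check, running the answer program on each example:
  [-38, -33, -18] -> [-38, -18] -> [-18, -38] -> [-18, -38]
  [-40, 38, -22, -45, 23, -9, -47] -> [-40, 38, -22] -> [-22, 38, -40] -> [-22, -40]
  [-13, -40, -12] -> [-40, -12] -> [-12, -40] -> [-12, -40]
  [20, 36, -29, -46, 18, 22, -26, -41, -10, -8] -> [20, 36, -46, 18, 22, -26, -10, -8] -> [-8, -10, -26, 22, 18, -46, 36, 20] -> [-8, -10, -26, -46]
  [-21, 16, -8, -6, 16, 23, -33, -43] -> [16, -8, -6, 16] -> [16, -6, -8, 16] -> [-6, -8]
  [47, 1, 3, -18, 24, 1, -37, -42, -17, -25] -> [-18, 24, -42] -> [-42, 24, -18] -> [-42, -18]
  probe: [22, -11, -26, 28, 36, -40] -> [22, -26, 28, 36, -40] -> [-40, 36, 28, -26, 22] -> [-40, -26]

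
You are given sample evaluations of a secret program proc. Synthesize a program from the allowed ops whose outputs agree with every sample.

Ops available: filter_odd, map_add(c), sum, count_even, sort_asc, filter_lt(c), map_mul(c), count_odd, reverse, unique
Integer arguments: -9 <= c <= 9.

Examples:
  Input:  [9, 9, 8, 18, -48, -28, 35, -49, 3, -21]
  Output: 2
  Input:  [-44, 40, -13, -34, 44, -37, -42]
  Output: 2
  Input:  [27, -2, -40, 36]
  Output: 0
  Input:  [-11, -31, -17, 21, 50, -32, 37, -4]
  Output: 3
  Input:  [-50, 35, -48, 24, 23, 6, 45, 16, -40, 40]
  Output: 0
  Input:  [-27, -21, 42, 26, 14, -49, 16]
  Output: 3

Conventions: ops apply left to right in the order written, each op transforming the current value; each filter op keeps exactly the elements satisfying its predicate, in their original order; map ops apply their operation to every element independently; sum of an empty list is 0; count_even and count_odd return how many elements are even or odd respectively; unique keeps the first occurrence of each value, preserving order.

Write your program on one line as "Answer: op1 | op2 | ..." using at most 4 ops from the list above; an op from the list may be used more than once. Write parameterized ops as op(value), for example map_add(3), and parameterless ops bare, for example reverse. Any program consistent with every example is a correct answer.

map_add(5) | map_add(-2) | filter_lt(-3) | count_even

Check, running the answer program on each example:
  [9, 9, 8, 18, -48, -28, 35, -49, 3, -21] -> [14, 14, 13, 23, -43, -23, 40, -44, 8, -16] -> [12, 12, 11, 21, -45, -25, 38, -46, 6, -18] -> [-45, -25, -46, -18] -> 2
  [-44, 40, -13, -34, 44, -37, -42] -> [-39, 45, -8, -29, 49, -32, -37] -> [-41, 43, -10, -31, 47, -34, -39] -> [-41, -10, -31, -34, -39] -> 2
  [27, -2, -40, 36] -> [32, 3, -35, 41] -> [30, 1, -37, 39] -> [-37] -> 0
  [-11, -31, -17, 21, 50, -32, 37, -4] -> [-6, -26, -12, 26, 55, -27, 42, 1] -> [-8, -28, -14, 24, 53, -29, 40, -1] -> [-8, -28, -14, -29] -> 3
  [-50, 35, -48, 24, 23, 6, 45, 16, -40, 40] -> [-45, 40, -43, 29, 28, 11, 50, 21, -35, 45] -> [-47, 38, -45, 27, 26, 9, 48, 19, -37, 43] -> [-47, -45, -37] -> 0
  [-27, -21, 42, 26, 14, -49, 16] -> [-22, -16, 47, 31, 19, -44, 21] -> [-24, -18, 45, 29, 17, -46, 19] -> [-24, -18, -46] -> 3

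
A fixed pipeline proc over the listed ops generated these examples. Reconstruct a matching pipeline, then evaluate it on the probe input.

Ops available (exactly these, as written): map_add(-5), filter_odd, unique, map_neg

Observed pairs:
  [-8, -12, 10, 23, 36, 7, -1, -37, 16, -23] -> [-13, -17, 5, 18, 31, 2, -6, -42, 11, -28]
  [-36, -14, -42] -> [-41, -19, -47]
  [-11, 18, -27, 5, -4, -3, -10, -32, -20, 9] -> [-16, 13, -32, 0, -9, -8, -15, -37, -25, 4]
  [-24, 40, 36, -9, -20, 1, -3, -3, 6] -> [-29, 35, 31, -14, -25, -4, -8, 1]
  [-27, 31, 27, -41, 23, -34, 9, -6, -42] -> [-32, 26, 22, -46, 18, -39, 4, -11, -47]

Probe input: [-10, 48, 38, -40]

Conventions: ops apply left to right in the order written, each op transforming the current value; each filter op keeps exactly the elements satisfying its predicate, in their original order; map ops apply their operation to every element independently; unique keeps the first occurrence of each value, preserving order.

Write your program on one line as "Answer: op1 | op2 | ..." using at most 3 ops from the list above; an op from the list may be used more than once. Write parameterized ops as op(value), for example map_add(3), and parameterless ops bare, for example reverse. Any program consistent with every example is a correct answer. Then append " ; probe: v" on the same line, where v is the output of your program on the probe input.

unique | map_add(-5) ; probe: [-15, 43, 33, -45]

Check, running the answer program on each example:
  [-8, -12, 10, 23, 36, 7, -1, -37, 16, -23] -> [-8, -12, 10, 23, 36, 7, -1, -37, 16, -23] -> [-13, -17, 5, 18, 31, 2, -6, -42, 11, -28]
  [-36, -14, -42] -> [-36, -14, -42] -> [-41, -19, -47]
  [-11, 18, -27, 5, -4, -3, -10, -32, -20, 9] -> [-11, 18, -27, 5, -4, -3, -10, -32, -20, 9] -> [-16, 13, -32, 0, -9, -8, -15, -37, -25, 4]
  [-24, 40, 36, -9, -20, 1, -3, -3, 6] -> [-24, 40, 36, -9, -20, 1, -3, 6] -> [-29, 35, 31, -14, -25, -4, -8, 1]
  [-27, 31, 27, -41, 23, -34, 9, -6, -42] -> [-27, 31, 27, -41, 23, -34, 9, -6, -42] -> [-32, 26, 22, -46, 18, -39, 4, -11, -47]
  probe: [-10, 48, 38, -40] -> [-10, 48, 38, -40] -> [-15, 43, 33, -45]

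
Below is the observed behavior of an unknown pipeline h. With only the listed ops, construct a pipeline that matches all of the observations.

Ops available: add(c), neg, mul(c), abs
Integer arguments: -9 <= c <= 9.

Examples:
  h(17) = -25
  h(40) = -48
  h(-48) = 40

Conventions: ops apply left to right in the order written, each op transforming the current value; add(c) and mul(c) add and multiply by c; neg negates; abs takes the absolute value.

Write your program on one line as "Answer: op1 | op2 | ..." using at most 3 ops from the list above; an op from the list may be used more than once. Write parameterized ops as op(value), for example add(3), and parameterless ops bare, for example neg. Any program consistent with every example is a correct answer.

add(8) | neg

Check, running the answer program on each example:
  17 -> 25 -> -25
  40 -> 48 -> -48
  -48 -> -40 -> 40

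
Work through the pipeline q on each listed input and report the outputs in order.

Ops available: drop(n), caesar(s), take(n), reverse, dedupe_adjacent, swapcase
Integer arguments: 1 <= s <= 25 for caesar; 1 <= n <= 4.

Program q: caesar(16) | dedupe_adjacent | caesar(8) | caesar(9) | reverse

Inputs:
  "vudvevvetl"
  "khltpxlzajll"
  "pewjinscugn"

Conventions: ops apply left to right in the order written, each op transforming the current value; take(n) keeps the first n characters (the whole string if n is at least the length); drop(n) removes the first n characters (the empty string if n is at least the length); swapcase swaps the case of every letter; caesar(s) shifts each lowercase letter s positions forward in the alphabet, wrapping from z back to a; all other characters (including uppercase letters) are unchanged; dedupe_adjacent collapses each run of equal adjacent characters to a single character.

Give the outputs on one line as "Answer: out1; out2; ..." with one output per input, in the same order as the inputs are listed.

Execution, op by op:
  "vudvevvetl" -> "lktlullujb" -> "lktlulujb" -> "tsbtctcrj" -> "cbkclclas" -> "salclckbc"
  "khltpxlzajll" -> "axbjfnbpqzbb" -> "axbjfnbpqzb" -> "ifjrnvjxyhj" -> "rosawesghqs" -> "sqhgsewasor"
  "pewjinscugn" -> "fumzydiskwd" -> "fumzydiskwd" -> "ncuhglqasel" -> "wldqpuzjbnu" -> "unbjzupqdlw"

"salclckbc"; "sqhgsewasor"; "unbjzupqdlw"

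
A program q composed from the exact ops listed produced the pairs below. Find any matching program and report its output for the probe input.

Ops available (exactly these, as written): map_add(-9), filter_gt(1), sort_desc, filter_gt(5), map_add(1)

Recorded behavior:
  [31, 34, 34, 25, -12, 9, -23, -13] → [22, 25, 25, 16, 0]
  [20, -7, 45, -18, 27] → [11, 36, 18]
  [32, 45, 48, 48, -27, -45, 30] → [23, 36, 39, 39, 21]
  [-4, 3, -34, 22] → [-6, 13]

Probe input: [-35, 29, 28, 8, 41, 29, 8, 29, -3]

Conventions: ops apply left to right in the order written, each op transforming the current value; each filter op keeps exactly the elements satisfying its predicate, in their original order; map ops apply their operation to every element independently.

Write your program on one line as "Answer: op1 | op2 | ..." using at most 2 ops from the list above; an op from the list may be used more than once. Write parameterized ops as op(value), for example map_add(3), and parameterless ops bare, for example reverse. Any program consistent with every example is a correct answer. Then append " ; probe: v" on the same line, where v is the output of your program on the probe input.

filter_gt(1) | map_add(-9) ; probe: [20, 19, -1, 32, 20, -1, 20]

Check, running the answer program on each example:
  [31, 34, 34, 25, -12, 9, -23, -13] -> [31, 34, 34, 25, 9] -> [22, 25, 25, 16, 0]
  [20, -7, 45, -18, 27] -> [20, 45, 27] -> [11, 36, 18]
  [32, 45, 48, 48, -27, -45, 30] -> [32, 45, 48, 48, 30] -> [23, 36, 39, 39, 21]
  [-4, 3, -34, 22] -> [3, 22] -> [-6, 13]
  probe: [-35, 29, 28, 8, 41, 29, 8, 29, -3] -> [29, 28, 8, 41, 29, 8, 29] -> [20, 19, -1, 32, 20, -1, 20]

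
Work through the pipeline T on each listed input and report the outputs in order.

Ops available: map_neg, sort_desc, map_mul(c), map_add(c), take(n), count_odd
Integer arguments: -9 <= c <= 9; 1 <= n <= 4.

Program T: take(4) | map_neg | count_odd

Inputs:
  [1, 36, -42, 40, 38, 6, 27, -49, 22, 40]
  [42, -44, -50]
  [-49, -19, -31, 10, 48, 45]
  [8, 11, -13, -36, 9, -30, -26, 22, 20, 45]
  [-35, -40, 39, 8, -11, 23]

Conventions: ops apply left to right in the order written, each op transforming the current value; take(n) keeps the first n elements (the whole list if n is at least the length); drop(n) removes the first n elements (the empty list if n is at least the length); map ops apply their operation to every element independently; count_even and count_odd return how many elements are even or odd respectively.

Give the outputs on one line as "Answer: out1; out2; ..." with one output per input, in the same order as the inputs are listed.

1; 0; 3; 2; 2

Execution, op by op:
  [1, 36, -42, 40, 38, 6, 27, -49, 22, 40] -> [1, 36, -42, 40] -> [-1, -36, 42, -40] -> 1
  [42, -44, -50] -> [42, -44, -50] -> [-42, 44, 50] -> 0
  [-49, -19, -31, 10, 48, 45] -> [-49, -19, -31, 10] -> [49, 19, 31, -10] -> 3
  [8, 11, -13, -36, 9, -30, -26, 22, 20, 45] -> [8, 11, -13, -36] -> [-8, -11, 13, 36] -> 2
  [-35, -40, 39, 8, -11, 23] -> [-35, -40, 39, 8] -> [35, 40, -39, -8] -> 2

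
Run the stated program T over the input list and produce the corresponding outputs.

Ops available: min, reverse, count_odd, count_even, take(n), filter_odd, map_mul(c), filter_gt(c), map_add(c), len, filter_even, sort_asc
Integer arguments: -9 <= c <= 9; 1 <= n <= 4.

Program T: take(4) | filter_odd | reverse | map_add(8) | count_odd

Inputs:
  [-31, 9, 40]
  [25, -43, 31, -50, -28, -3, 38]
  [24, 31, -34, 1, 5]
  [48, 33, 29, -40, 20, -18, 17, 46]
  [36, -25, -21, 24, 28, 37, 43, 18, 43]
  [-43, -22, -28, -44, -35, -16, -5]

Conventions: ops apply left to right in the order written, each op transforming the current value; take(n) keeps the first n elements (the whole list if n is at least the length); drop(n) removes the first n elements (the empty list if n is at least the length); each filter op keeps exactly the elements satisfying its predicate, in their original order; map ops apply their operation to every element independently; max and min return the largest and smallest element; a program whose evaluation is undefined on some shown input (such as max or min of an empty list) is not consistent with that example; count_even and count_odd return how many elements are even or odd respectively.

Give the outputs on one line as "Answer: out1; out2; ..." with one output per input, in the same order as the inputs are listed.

Execution, op by op:
  [-31, 9, 40] -> [-31, 9, 40] -> [-31, 9] -> [9, -31] -> [17, -23] -> 2
  [25, -43, 31, -50, -28, -3, 38] -> [25, -43, 31, -50] -> [25, -43, 31] -> [31, -43, 25] -> [39, -35, 33] -> 3
  [24, 31, -34, 1, 5] -> [24, 31, -34, 1] -> [31, 1] -> [1, 31] -> [9, 39] -> 2
  [48, 33, 29, -40, 20, -18, 17, 46] -> [48, 33, 29, -40] -> [33, 29] -> [29, 33] -> [37, 41] -> 2
  [36, -25, -21, 24, 28, 37, 43, 18, 43] -> [36, -25, -21, 24] -> [-25, -21] -> [-21, -25] -> [-13, -17] -> 2
  [-43, -22, -28, -44, -35, -16, -5] -> [-43, -22, -28, -44] -> [-43] -> [-43] -> [-35] -> 1

2; 3; 2; 2; 2; 1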